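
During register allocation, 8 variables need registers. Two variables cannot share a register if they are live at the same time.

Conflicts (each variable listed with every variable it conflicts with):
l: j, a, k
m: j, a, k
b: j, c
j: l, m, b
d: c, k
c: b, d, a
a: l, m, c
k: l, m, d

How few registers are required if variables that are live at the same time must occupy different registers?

The cycle a-l-k-d-c-a has odd length 5, so it cannot be 2-colored; at least 3 registers are needed.
3 registers suffice: register 1 → {j, c, k}; register 2 → {l, m, b, d}; register 3 → {a}. Each listed conflict is separated.

3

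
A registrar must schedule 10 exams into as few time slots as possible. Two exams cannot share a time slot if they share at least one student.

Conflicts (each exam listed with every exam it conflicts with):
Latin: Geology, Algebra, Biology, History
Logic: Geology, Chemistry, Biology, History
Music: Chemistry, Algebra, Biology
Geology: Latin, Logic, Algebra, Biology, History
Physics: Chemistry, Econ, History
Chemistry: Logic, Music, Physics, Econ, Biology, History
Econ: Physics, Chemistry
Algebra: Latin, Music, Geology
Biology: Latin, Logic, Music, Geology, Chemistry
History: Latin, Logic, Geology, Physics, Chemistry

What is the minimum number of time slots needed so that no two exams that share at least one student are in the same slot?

3

Physics, Chemistry, Econ all conflict with each other, so at least 3 time slots are needed.
3 time slots suffice: time slot 1 → {Geology, Chemistry}; time slot 2 → {Econ, Algebra, Biology, History}; time slot 3 → {Latin, Logic, Music, Physics}. No two conflicting exams share a time slot.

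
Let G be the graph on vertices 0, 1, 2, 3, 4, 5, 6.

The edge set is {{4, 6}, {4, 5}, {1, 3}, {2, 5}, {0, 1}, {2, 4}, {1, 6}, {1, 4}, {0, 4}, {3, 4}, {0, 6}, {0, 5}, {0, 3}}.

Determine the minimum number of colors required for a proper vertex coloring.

4

0, 1, 3, 4 form a clique, so at least 4 colors are needed.
4 colors suffice: 0=blue, 1=green, 2=blue, 3=yellow, 4=red, 5=green, 6=yellow. Every edge joins two different colors.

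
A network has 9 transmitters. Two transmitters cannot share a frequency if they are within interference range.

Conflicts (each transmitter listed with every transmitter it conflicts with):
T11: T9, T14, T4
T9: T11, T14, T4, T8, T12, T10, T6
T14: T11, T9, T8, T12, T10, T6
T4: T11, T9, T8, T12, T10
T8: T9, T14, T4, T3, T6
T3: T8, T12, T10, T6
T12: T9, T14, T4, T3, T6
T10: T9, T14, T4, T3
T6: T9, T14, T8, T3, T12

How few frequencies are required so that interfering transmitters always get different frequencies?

4

T9, T14, T8, T6 pairwise conflict, so at least 4 frequencies are needed.
4 frequencies suffice: frequency 1 → {T9, T3}; frequency 2 → {T14, T4}; frequency 3 → {T11, T8, T12, T10}; frequency 4 → {T6}. Each listed conflict is separated.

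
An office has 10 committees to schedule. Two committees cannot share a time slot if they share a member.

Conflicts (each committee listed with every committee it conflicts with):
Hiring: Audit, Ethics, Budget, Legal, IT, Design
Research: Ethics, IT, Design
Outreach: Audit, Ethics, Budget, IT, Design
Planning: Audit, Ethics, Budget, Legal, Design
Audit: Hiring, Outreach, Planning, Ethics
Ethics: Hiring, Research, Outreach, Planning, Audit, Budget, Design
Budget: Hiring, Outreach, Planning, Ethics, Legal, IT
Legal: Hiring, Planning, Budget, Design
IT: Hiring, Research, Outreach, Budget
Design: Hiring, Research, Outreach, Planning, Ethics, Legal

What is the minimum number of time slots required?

3

Research, Ethics, Design all conflict with each other, so at least 3 time slots are needed.
A valid assignment using 3 time slots: Hiring=3, Research=3, Outreach=3, Planning=3, Audit=2, Ethics=1, Budget=2, Legal=1, IT=1, Design=2. Each listed conflict is separated.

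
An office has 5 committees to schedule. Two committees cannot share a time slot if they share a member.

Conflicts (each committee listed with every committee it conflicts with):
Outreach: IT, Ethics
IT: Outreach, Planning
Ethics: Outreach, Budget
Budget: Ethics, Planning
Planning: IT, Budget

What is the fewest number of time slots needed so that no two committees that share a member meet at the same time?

3

The cycle Planning-Budget-Ethics-Outreach-IT-Planning has odd length 5, so it cannot be 2-colored; at least 3 time slots are needed.
3 time slots suffice: time slot 1 → {IT, Ethics}; time slot 2 → {Outreach, Planning}; time slot 3 → {Budget}. No two conflicting committees share a time slot.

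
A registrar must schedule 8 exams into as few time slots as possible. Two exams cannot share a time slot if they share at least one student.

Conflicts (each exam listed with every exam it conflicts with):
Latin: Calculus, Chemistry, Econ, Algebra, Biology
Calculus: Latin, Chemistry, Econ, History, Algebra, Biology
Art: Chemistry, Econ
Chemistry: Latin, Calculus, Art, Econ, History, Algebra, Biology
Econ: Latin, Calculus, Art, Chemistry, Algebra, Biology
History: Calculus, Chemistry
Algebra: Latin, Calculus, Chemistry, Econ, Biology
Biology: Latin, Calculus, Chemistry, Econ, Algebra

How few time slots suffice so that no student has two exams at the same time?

Latin, Calculus, Chemistry, Econ, Algebra, Biology are mutually in conflict, so at least 6 time slots are needed.
6 time slots suffice: time slot 1 → {Chemistry}; time slot 2 → {Econ, History}; time slot 3 → {Calculus, Art}; time slot 4 → {Algebra}; time slot 5 → {Latin}; time slot 6 → {Biology}. Each listed conflict is separated.

6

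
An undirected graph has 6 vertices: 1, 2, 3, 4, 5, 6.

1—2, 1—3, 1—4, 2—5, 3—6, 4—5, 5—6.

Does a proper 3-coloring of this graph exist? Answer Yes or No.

The chromatic number is 3. The cycle 5-4-1-3-6-5 has odd length 5, so it cannot be 2-colored; at least 3 colors are needed.
3 colors suffice: color red → {1, 5}; color blue → {2, 4, 6}; color green → {3}.
That is already a proper 3-coloring.

Yes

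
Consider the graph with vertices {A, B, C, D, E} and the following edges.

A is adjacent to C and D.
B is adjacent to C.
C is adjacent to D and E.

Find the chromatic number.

A, C, D are mutually adjacent, so at least 3 colors are needed.
3 colors suffice: color 1 → {C}; color 2 → {A, B, E}; color 3 → {D}. Each edge has distinct colors on its endpoints.

3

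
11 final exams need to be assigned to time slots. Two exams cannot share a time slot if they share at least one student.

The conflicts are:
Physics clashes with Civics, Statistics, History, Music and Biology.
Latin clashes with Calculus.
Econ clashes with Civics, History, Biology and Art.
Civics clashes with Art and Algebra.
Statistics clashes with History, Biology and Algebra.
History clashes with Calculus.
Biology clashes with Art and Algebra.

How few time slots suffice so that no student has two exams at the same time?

3

Econ, Biology, Art are mutually in conflict, so at least 3 time slots are needed.
3 time slots suffice: Physics=2, Latin=1, Econ=2, Civics=1, Statistics=3, History=1, Music=1, Biology=1, Art=3, Algebra=2, Calculus=2. No two conflicting exams share a time slot.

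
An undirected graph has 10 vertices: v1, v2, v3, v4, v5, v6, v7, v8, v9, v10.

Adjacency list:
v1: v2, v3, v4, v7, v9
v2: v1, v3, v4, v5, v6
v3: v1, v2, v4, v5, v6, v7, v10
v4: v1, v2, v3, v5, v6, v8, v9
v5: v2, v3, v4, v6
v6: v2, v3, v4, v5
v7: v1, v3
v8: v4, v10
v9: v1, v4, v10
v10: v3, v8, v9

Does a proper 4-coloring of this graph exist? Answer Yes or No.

v2, v3, v4, v5, v6 form a clique, so at least 5 colors are needed.
So 4 colors are not enough.

No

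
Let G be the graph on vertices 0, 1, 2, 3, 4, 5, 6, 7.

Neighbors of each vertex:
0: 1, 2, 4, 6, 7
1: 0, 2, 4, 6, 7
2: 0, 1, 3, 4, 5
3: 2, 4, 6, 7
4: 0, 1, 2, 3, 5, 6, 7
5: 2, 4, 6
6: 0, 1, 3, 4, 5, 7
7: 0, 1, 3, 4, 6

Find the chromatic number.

5

0, 1, 4, 6, 7 are mutually adjacent (a clique of size 5), so at least 5 colors are needed.
5 colors suffice: 0=yellow, 1=purple, 2=blue, 3=yellow, 4=red, 5=green, 6=blue, 7=green. No two adjacent vertices share a color.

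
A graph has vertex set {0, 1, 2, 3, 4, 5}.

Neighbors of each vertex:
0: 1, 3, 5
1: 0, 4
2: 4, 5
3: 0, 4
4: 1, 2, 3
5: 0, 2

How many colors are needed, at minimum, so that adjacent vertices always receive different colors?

The cycle 2-4-3-0-5-2 has odd length 5, so it cannot be 2-colored; at least 3 colors are needed.
3 colors suffice: color a → {0, 4}; color b → {1, 3, 5}; color c → {2}. Every edge joins two different colors.

3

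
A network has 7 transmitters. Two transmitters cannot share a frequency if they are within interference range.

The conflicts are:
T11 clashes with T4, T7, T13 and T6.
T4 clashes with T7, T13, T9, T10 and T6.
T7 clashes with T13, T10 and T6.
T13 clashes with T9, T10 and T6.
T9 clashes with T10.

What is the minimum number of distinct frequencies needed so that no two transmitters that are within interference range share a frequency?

T11, T4, T7, T13, T6 all conflict with each other, so at least 5 frequencies are needed.
5 frequencies suffice: frequency 1 → {T13}; frequency 2 → {T4}; frequency 3 → {T7, T9}; frequency 4 → {T10, T6}; frequency 5 → {T11}. Every pair that conflicts lands in different frequencies.

5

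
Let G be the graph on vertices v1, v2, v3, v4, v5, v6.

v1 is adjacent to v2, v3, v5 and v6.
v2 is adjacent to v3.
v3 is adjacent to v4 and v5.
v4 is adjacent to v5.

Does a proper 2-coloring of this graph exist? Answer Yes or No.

No

v1, v2, v3 are mutually adjacent, so at least 3 colors are needed.
So 2 colors are not enough.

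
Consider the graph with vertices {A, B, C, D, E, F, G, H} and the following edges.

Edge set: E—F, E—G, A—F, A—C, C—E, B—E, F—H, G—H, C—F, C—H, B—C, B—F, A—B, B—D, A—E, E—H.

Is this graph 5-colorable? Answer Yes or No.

Yes

The chromatic number is 5. A, B, C, E, F are mutually adjacent (a clique of size 5), so at least 5 colors are needed.
5 colors suffice: color 1 → {D, E}; color 2 → {F, G}; color 3 → {C}; color 4 → {B, H}; color 5 → {A}.
That is already a proper 5-coloring.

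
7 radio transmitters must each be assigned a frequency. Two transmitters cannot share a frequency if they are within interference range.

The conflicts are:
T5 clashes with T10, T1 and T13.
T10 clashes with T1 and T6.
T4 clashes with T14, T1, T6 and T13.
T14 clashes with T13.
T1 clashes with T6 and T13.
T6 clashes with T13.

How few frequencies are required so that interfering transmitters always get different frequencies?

T4, T1, T6, T13 all conflict with each other, so at least 4 frequencies are needed.
4 frequencies suffice: T5=3, T10=2, T4=3, T14=1, T1=1, T6=4, T13=2. Every pair that conflicts lands in different frequencies.

4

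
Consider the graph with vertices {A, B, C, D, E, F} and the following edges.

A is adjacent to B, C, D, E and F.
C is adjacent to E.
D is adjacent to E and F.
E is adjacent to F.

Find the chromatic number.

A, D, E, F form a clique, so at least 4 colors are needed.
4 colors suffice: A=1, B=2, C=3, D=4, E=2, F=3. Each edge has distinct colors on its endpoints.

4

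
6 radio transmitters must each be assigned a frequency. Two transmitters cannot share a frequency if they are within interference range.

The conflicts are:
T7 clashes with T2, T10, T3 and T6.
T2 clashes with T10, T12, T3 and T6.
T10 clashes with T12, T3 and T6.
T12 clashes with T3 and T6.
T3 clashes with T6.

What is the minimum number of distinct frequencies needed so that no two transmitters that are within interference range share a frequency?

T2, T10, T12, T3, T6 all conflict with each other, so at least 5 frequencies are needed.
5 frequencies suffice: frequency 1 → {T3}; frequency 2 → {T10}; frequency 3 → {T2}; frequency 4 → {T6}; frequency 5 → {T7, T12}. Each listed conflict is separated.

5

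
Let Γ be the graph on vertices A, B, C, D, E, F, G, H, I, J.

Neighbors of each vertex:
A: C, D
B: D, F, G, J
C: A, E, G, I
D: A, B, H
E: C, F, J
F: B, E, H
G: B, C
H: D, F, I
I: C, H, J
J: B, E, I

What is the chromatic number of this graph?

The cycle F-H-I-C-E-F has odd length 5, so it cannot be 2-colored; at least 3 colors are needed.
3 colors suffice: A=3, B=1, C=1, D=2, E=2, F=3, G=2, H=1, I=2, J=3. No two adjacent vertices share a color.

3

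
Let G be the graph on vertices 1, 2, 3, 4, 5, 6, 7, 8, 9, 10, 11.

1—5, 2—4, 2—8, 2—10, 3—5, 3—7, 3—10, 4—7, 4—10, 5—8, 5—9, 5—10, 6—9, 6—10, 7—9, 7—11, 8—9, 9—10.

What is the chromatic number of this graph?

3

6, 9, 10 are pairwise adjacent, so at least 3 colors are needed.
3 colors suffice: color red → {1, 7, 8, 10}; color blue → {3, 4, 9, 11}; color green → {2, 5, 6}. Each edge has distinct colors on its endpoints.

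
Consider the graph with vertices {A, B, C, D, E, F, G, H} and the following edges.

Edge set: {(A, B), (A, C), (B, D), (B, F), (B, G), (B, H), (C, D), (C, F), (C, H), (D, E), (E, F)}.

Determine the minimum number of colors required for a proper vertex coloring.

D and E are adjacent, so at least 2 colors are needed.
2 colors suffice: color red → {B, C, E}; color blue → {A, D, F, G, H}. Each edge has distinct colors on its endpoints.

2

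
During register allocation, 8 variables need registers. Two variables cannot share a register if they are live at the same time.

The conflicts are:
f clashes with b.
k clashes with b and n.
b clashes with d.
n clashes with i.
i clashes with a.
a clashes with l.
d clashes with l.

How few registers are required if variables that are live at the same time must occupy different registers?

3

The cycle i-a-l-d-b-k-n-i has odd length 7, so it cannot be 2-colored; at least 3 registers are needed.
3 registers suffice: register 1 → {b, n, a}; register 2 → {f, k, i, d}; register 3 → {l}. No two conflicting variables share a register.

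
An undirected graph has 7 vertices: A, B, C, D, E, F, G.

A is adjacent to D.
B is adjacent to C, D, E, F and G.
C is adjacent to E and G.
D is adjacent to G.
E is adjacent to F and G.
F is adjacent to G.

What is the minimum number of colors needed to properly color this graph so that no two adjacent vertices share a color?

B, C, E, G are pairwise adjacent (a clique of size 4), so at least 4 colors are needed.
4 colors suffice: color red → {A, G}; color blue → {B}; color green → {D, E}; color yellow → {C, F}. Each edge has distinct colors on its endpoints.

4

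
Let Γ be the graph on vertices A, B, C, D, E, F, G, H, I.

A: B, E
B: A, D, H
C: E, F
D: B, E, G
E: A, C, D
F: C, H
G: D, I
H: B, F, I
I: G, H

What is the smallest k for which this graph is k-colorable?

The cycle G-I-H-B-D-G has odd length 5, so it cannot be 2-colored; at least 3 colors are needed.
3 colors suffice: color red → {A, C, D, H}; color blue → {B, E, F, I}; color green → {G}. Each edge has distinct colors on its endpoints.

3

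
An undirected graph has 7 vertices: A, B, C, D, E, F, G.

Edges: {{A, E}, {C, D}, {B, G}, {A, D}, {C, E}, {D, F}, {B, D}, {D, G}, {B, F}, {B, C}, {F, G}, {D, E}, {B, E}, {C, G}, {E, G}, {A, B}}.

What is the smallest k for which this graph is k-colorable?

B, C, D, E, G are mutually adjacent (a clique of size 5), so at least 5 colors are needed.
5 colors suffice: color 1 → {B}; color 2 → {D}; color 3 → {A, G}; color 4 → {E, F}; color 5 → {C}. No two adjacent vertices share a color.

5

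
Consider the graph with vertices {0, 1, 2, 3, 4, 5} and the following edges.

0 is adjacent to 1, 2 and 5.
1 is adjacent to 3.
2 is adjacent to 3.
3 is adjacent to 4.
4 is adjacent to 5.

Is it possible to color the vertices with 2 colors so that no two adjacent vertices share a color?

The cycle 3-4-5-0-2-3 has odd length 5, so it cannot be 2-colored; at least 3 colors are needed.
So 2 colors are not enough.

No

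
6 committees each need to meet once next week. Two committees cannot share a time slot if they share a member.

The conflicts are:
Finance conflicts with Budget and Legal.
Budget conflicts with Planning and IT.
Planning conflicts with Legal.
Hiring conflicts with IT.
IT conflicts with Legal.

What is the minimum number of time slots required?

Hiring and IT conflict, so at least 2 time slots are needed.
2 time slots suffice: time slot 1 → {Finance, Planning, IT}; time slot 2 → {Budget, Hiring, Legal}. No two conflicting committees share a time slot.

2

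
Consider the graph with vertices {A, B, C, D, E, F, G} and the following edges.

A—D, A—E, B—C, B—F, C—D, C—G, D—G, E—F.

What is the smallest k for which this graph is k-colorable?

C, D, G form a triangle, so at least 3 colors are needed.
One proper 3-coloring: A=1, B=2, C=1, D=2, E=2, F=1, G=3. Every edge joins two different colors.

3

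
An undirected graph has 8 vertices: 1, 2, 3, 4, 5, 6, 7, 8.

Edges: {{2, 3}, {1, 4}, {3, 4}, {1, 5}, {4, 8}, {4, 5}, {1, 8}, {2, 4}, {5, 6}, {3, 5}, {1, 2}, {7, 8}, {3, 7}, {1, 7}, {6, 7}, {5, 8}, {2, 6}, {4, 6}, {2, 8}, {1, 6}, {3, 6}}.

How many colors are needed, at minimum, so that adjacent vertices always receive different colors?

4

3, 4, 5, 6 are pairwise adjacent (a clique of size 4), so at least 4 colors are needed.
4 colors suffice: color red → {1, 3}; color blue → {4, 7}; color green → {6, 8}; color yellow → {2, 5}. Every edge joins two different colors.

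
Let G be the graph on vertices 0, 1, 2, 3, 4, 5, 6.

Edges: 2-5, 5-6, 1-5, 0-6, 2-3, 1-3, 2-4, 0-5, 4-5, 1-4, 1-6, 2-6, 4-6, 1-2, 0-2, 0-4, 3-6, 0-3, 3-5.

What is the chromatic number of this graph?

5

1, 2, 4, 5, 6 are mutually adjacent (a clique of size 5), so at least 5 colors are needed.
5 colors suffice: color red → {2}; color blue → {5}; color green → {6}; color yellow → {0, 1}; color purple → {3, 4}. No two adjacent vertices share a color.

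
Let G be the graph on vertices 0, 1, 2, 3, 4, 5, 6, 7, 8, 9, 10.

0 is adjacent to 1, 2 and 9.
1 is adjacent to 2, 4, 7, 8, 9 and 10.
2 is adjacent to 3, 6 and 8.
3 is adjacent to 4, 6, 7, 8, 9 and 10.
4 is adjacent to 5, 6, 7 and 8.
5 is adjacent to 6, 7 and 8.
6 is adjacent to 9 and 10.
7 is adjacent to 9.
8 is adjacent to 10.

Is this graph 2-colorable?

1, 8, 10 are mutually adjacent, so at least 3 colors are needed.
So 2 colors are not enough.

No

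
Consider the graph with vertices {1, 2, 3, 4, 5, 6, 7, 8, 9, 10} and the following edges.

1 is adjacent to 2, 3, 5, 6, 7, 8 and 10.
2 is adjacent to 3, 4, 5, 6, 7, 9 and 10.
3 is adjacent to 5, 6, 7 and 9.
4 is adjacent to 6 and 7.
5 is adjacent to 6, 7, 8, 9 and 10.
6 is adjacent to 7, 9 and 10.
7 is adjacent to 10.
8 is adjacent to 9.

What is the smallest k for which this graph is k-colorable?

6

1, 2, 3, 5, 6, 7 form a clique, so at least 6 colors are needed.
6 colors suffice: color a → {4, 5}; color b → {2, 8}; color c → {6}; color d → {1, 9}; color e → {7}; color f → {3, 10}. No two adjacent vertices share a color.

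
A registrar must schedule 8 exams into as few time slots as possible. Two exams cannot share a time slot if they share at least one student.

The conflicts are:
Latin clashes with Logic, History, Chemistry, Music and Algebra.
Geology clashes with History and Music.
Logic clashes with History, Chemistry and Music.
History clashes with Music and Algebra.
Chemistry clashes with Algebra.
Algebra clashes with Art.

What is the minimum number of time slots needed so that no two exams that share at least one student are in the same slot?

Latin, Logic, History, Music pairwise conflict, so at least 4 time slots are needed.
A valid assignment using 4 time slots: Latin=1, Geology=1, Logic=3, History=2, Chemistry=2, Music=4, Algebra=3, Art=1. Each listed conflict is separated.

4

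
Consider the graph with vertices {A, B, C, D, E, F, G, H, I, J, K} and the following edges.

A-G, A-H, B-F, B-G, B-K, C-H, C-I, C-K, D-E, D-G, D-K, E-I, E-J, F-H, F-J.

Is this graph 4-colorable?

The chromatic number is 3. The cycle F-H-C-K-B-F has odd length 5, so it cannot be 2-colored; at least 3 colors are needed.
3 colors suffice: A=1, B=1, C=1, D=3, E=1, F=2, G=2, H=3, I=2, J=3, K=2.
Since 4 ≥ 3, a proper 4-coloring certainly exists.

Yes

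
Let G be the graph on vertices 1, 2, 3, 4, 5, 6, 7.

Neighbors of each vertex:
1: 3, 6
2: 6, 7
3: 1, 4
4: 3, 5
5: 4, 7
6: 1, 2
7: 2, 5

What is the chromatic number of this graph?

3

The cycle 2-6-1-3-4-5-7-2 has odd length 7, so it cannot be 2-colored; at least 3 colors are needed.
3 colors suffice: 1=blue, 2=green, 3=red, 4=blue, 5=red, 6=red, 7=blue. Every edge joins two different colors.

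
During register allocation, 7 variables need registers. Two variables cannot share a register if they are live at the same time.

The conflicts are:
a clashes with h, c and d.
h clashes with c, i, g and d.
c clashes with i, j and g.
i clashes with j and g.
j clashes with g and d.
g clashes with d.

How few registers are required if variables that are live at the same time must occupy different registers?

h, c, i, g are mutually in conflict, so at least 4 registers are needed.
4 registers suffice: register 1 → {h, j}; register 2 → {a, g}; register 3 → {c, d}; register 4 → {i}. No two conflicting variables share a register.

4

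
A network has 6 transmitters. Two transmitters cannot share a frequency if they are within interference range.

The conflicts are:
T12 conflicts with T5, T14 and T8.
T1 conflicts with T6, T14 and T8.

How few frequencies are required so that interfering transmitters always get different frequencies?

2

T12 and T14 conflict, so at least 2 frequencies are needed.
Using 2 frequencies: T12=1, T1=1, T5=2, T6=2, T14=2, T8=2. Each listed conflict is separated.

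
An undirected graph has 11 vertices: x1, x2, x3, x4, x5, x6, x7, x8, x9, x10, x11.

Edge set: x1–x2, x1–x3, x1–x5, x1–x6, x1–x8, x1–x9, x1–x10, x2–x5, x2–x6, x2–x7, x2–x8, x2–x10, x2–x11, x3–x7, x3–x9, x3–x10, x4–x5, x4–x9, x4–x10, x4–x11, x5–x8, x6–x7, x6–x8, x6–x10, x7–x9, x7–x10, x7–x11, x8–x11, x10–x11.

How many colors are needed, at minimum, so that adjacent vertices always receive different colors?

4

x1, x2, x6, x10 are mutually adjacent (a clique of size 4), so at least 4 colors are needed.
4 colors suffice: color 1 → {x8, x9, x10}; color 2 → {x1, x4, x7}; color 3 → {x2, x3}; color 4 → {x5, x6, x11}. Every edge joins two different colors.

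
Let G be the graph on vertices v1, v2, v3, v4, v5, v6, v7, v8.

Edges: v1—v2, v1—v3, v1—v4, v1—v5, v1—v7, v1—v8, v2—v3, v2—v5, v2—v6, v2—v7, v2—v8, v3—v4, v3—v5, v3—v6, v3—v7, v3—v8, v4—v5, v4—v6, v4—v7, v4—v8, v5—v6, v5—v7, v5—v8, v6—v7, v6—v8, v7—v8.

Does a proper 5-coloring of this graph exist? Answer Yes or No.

v1, v3, v4, v5, v7, v8 are pairwise adjacent (a clique of size 6), so at least 6 colors are needed.
So 5 colors are not enough.

No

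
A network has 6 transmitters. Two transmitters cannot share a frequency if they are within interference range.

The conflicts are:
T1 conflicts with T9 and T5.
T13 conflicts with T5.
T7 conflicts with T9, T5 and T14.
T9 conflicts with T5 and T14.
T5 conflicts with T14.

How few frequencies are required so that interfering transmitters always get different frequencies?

T7, T9, T5, T14 pairwise conflict, so at least 4 frequencies are needed.
Using 4 frequencies: T1=3, T13=2, T7=3, T9=2, T5=1, T14=4. Every pair that conflicts lands in different frequencies.

4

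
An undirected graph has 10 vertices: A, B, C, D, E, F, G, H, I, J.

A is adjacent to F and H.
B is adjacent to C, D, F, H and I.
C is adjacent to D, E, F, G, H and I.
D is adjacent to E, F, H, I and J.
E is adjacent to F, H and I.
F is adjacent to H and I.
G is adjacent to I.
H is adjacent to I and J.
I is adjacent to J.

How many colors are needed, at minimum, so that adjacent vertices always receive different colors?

B, C, D, F, H, I are pairwise adjacent (a clique of size 6), so at least 6 colors are needed.
6 colors suffice: A=2, B=6, C=3, D=5, E=6, F=4, G=1, H=1, I=2, J=3. Every edge joins two different colors.

6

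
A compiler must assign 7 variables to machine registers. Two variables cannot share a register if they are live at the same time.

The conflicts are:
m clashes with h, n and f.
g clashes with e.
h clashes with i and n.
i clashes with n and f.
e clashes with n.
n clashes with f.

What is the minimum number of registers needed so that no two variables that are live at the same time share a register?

3

i, n, f pairwise conflict, so at least 3 registers are needed.
3 registers suffice: register 1 → {g, n}; register 2 → {m, i, e}; register 3 → {h, f}. Each listed conflict is separated.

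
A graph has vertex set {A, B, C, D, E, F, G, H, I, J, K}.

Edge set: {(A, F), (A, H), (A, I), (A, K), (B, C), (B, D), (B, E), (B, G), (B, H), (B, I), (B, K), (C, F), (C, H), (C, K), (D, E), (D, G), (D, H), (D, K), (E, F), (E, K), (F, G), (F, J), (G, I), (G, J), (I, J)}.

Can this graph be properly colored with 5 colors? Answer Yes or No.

Yes

The chromatic number is 4. B, D, E, K are mutually adjacent (a clique of size 4), so at least 4 colors are needed.
4 colors suffice: color 1 → {B, F}; color 2 → {G, H, K}; color 3 → {A, C, D, J}; color 4 → {E, I}.
Since 5 ≥ 4, a proper 5-coloring certainly exists.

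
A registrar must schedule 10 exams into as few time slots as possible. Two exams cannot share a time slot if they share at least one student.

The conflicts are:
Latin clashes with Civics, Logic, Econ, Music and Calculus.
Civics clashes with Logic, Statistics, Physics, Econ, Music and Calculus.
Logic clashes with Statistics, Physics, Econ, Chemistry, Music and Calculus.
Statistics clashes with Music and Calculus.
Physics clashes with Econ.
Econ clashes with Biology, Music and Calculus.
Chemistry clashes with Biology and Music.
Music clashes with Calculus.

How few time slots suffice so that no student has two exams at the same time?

6

Latin, Civics, Logic, Econ, Music, Calculus are mutually in conflict, so at least 6 time slots are needed.
Using 6 time slots: Latin=6, Civics=2, Logic=1, Statistics=4, Physics=3, Econ=4, Chemistry=2, Biology=1, Music=3, Calculus=5. No two conflicting exams share a time slot.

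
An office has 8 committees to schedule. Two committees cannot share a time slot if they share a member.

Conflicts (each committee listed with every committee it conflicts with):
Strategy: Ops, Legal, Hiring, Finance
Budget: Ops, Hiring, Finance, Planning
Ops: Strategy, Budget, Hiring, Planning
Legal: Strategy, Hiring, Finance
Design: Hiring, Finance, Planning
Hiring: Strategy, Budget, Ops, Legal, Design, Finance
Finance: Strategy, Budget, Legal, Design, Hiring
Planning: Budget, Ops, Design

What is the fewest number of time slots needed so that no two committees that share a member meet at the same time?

4

Strategy, Legal, Hiring, Finance pairwise conflict, so at least 4 time slots are needed.
4 time slots suffice: time slot 1 → {Hiring, Planning}; time slot 2 → {Ops, Finance}; time slot 3 → {Strategy, Budget, Design}; time slot 4 → {Legal}. No two conflicting committees share a time slot.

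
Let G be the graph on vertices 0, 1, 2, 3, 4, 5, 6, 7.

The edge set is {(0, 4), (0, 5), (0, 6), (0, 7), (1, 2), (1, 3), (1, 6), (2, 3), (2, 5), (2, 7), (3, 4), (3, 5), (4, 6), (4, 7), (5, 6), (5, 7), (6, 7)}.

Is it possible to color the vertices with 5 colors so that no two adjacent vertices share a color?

The chromatic number is 4. 0, 5, 6, 7 are mutually adjacent (a clique of size 4), so at least 4 colors are needed.
4 colors suffice: color a → {3, 7}; color b → {2, 6}; color c → {1, 4, 5}; color d → {0}.
Since 5 ≥ 4, a proper 5-coloring certainly exists.

Yes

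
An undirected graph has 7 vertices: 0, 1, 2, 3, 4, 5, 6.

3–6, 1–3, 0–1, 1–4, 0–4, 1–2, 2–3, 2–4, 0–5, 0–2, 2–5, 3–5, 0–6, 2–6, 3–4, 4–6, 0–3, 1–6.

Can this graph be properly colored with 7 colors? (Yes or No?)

Yes

The chromatic number is 6. 0, 1, 2, 3, 4, 6 form a clique, so at least 6 colors are needed.
6 colors suffice: color a → {2}; color b → {3}; color c → {0}; color d → {5, 6}; color e → {4}; color f → {1}.
Since 7 ≥ 6, a proper 7-coloring certainly exists.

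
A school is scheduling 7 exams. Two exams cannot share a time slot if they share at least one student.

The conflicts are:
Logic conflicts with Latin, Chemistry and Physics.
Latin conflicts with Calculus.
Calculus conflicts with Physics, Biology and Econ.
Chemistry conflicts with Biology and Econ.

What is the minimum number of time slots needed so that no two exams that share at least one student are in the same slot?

3

The cycle Physics-Calculus-Econ-Chemistry-Logic-Physics has odd length 5, so it cannot be 2-colored; at least 3 time slots are needed.
3 time slots suffice: time slot 1 → {Calculus, Chemistry}; time slot 2 → {Logic, Biology, Econ}; time slot 3 → {Latin, Physics}. Each listed conflict is separated.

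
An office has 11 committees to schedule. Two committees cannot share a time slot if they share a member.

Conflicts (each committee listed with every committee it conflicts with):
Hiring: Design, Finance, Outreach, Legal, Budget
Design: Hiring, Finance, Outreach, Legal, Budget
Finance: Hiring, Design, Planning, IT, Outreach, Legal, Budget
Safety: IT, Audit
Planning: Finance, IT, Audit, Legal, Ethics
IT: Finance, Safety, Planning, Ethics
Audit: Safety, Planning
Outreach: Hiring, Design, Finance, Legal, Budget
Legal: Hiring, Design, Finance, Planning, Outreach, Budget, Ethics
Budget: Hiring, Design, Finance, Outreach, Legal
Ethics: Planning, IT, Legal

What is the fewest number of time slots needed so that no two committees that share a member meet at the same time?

Hiring, Design, Finance, Outreach, Legal, Budget pairwise conflict, so at least 6 time slots are needed.
Using 6 time slots: Hiring=3, Design=5, Finance=2, Safety=2, Planning=3, IT=1, Audit=1, Outreach=4, Legal=1, Budget=6, Ethics=2. Every pair that conflicts lands in different time slots.

6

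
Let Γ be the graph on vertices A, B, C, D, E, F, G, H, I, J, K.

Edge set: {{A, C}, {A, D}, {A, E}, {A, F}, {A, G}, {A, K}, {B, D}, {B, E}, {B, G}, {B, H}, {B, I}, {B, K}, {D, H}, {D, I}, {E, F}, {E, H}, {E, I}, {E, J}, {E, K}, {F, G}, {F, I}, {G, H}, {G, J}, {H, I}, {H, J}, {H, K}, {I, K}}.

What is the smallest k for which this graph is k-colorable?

5

B, E, H, I, K are pairwise adjacent (a clique of size 5), so at least 5 colors are needed.
5 colors suffice: color red → {A, H}; color blue → {C, D, E, G}; color green → {I, J}; color yellow → {B, F}; color purple → {K}. Each edge has distinct colors on its endpoints.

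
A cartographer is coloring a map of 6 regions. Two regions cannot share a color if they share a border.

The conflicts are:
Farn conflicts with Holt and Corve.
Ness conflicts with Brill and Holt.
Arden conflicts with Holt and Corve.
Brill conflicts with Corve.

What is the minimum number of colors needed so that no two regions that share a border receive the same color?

The cycle Brill-Corve-Farn-Holt-Ness-Brill has odd length 5, so it cannot be 2-colored; at least 3 colors are needed.
3 colors suffice: color 1 → {Holt, Corve}; color 2 → {Farn, Ness, Arden}; color 3 → {Brill}. No two conflicting regions share a color.

3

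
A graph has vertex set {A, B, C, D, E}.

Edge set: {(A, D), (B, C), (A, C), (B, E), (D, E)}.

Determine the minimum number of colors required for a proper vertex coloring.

The cycle E-B-C-A-D-E has odd length 5, so it cannot be 2-colored; at least 3 colors are needed.
3 colors suffice: color 1 → {C, D}; color 2 → {A, E}; color 3 → {B}. Every edge joins two different colors.

3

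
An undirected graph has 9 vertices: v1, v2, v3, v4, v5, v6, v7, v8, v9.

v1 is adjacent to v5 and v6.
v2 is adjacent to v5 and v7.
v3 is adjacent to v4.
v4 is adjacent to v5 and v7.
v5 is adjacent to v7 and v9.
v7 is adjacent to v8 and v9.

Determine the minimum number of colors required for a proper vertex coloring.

3

v4, v5, v7 are mutually adjacent, so at least 3 colors are needed.
3 colors suffice: color R → {v3, v5, v6, v8}; color B → {v1, v7}; color G → {v2, v4, v9}. No two adjacent vertices share a color.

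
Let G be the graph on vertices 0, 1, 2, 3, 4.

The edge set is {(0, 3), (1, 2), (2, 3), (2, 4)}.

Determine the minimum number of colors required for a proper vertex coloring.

2

2 and 3 are adjacent, so at least 2 colors are needed.
2 colors suffice: 0=a, 1=b, 2=a, 3=b, 4=b. Each edge has distinct colors on its endpoints.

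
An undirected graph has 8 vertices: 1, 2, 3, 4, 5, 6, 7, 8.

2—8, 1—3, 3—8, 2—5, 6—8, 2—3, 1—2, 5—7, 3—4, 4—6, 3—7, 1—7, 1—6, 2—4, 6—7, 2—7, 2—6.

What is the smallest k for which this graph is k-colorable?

1, 2, 6, 7 are pairwise adjacent (a clique of size 4), so at least 4 colors are needed.
4 colors suffice: color red → {2}; color blue → {3, 5, 6}; color green → {4, 7, 8}; color yellow → {1}. Each edge has distinct colors on its endpoints.

4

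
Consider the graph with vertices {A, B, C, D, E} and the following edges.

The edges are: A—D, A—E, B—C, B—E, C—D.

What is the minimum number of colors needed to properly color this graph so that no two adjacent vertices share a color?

3

The cycle E-B-C-D-A-E has odd length 5, so it cannot be 2-colored; at least 3 colors are needed.
3 colors suffice: A=3, B=2, C=1, D=2, E=1. Every edge joins two different colors.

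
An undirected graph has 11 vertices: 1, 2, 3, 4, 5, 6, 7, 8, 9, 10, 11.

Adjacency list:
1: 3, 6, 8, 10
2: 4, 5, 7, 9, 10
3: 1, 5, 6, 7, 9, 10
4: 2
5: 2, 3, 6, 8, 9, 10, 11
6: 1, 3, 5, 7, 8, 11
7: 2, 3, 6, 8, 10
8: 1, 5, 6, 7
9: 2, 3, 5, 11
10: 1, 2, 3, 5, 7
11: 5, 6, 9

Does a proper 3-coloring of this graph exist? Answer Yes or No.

The chromatic number is 3. 5, 6, 11 are mutually adjacent, so at least 3 colors are needed.
One proper 3-coloring: 1=red, 2=green, 3=green, 4=red, 5=red, 6=blue, 7=red, 8=green, 9=blue, 10=blue, 11=green.
That is already a proper 3-coloring.

Yes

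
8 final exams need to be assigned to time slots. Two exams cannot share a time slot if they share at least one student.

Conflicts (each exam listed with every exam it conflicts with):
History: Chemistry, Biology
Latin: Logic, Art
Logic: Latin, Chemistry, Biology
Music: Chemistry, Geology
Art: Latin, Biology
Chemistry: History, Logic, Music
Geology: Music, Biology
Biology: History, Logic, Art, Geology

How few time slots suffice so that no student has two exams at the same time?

The cycle Chemistry-History-Biology-Geology-Music-Chemistry has odd length 5, so it cannot be 2-colored; at least 3 time slots are needed.
3 time slots suffice: time slot 1 → {Latin, Chemistry, Biology}; time slot 2 → {History, Logic, Music, Art}; time slot 3 → {Geology}. Each listed conflict is separated.

3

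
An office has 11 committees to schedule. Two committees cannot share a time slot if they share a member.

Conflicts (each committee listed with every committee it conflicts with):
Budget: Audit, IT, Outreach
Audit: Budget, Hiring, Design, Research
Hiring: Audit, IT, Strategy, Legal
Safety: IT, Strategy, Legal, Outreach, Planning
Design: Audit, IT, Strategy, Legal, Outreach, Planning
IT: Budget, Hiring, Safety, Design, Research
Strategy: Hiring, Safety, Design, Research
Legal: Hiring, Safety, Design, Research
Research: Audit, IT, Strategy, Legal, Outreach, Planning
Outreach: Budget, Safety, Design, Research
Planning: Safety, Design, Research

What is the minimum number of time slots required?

IT and Research conflict, so at least 2 time slots are needed.
2 time slots suffice: time slot 1 → {Budget, Hiring, Safety, Design, Research}; time slot 2 → {Audit, IT, Strategy, Legal, Outreach, Planning}. Each listed conflict is separated.

2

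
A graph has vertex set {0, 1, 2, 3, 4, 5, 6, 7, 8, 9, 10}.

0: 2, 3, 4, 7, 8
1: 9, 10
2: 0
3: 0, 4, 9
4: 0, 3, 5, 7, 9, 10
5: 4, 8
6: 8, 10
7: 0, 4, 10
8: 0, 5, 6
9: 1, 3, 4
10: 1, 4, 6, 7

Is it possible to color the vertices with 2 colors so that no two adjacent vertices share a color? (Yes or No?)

No

4, 7, 10 form a triangle, so at least 3 colors are needed.
So 2 colors are not enough.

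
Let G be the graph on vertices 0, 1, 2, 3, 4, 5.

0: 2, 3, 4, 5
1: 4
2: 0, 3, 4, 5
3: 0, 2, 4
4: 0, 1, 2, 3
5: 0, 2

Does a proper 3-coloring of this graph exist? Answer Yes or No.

No

0, 2, 3, 4 are pairwise adjacent (a clique of size 4), so at least 4 colors are needed.
So 3 colors are not enough.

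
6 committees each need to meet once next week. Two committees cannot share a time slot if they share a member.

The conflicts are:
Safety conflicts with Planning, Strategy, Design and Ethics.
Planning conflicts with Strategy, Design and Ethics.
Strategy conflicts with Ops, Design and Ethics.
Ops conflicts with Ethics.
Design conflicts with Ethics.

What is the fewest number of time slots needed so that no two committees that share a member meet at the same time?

Safety, Planning, Strategy, Design, Ethics are mutually in conflict, so at least 5 time slots are needed.
A valid assignment using 5 time slots: Safety=5, Planning=4, Strategy=1, Ops=3, Design=3, Ethics=2. Every pair that conflicts lands in different time slots.

5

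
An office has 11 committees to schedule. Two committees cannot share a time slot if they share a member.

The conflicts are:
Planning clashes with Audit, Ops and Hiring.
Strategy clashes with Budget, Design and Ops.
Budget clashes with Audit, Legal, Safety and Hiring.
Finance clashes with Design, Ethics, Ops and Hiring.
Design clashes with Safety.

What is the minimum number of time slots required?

3

The cycle Budget-Audit-Planning-Ops-Strategy-Budget has odd length 5, so it cannot be 2-colored; at least 3 time slots are needed.
3 time slots suffice: time slot 1 → {Planning, Budget, Finance}; time slot 2 → {Audit, Legal, Design, Ethics, Ops, Hiring}; time slot 3 → {Strategy, Safety}. No two conflicting committees share a time slot.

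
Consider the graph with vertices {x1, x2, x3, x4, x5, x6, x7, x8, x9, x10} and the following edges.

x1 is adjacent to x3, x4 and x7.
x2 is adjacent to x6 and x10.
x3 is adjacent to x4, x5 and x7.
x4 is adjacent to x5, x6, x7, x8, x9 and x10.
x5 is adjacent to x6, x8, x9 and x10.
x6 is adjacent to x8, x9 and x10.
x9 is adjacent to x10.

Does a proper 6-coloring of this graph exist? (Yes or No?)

Yes

The chromatic number is 5. x4, x5, x6, x9, x10 form a clique, so at least 5 colors are needed.
A valid assignment using 5 colors: x1=2, x2=1, x3=3, x4=1, x5=2, x6=3, x7=4, x8=4, x9=5, x10=4.
Since 6 ≥ 5, a proper 6-coloring certainly exists.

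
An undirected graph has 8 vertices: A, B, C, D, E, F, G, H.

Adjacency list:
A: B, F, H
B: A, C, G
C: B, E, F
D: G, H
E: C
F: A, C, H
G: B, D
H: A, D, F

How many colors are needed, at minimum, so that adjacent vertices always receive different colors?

3

A, F, H form a triangle, so at least 3 colors are needed.
3 colors suffice: color red → {B, E, H}; color blue → {A, C, G}; color green → {D, F}. Each edge has distinct colors on its endpoints.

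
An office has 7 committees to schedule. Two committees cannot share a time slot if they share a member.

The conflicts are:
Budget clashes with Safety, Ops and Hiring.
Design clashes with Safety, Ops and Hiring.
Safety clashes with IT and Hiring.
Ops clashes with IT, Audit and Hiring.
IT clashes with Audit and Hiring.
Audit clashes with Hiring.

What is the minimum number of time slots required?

4

Ops, IT, Audit, Hiring pairwise conflict, so at least 4 time slots are needed.
4 time slots suffice: time slot 1 → {Hiring}; time slot 2 → {Safety, Ops}; time slot 3 → {Budget, Design, IT}; time slot 4 → {Audit}. Every pair that conflicts lands in different time slots.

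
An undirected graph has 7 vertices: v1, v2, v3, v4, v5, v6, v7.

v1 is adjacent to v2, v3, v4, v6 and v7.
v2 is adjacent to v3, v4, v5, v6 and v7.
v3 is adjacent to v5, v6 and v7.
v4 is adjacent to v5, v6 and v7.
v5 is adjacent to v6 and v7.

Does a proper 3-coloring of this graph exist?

No

v2, v4, v5, v6 are mutually adjacent (a clique of size 4), so at least 4 colors are needed.
So 3 colors are not enough.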